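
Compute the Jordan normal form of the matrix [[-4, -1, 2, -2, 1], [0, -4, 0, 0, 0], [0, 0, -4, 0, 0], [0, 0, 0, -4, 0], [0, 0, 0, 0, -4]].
J = [[-4, 1, 0, 0, 0], [0, -4, 0, 0, 0], [0, 0, -4, 0, 0], [0, 0, 0, -4, 0], [0, 0, 0, 0, -4]]

The characteristic polynomial is det(xI - A) = (x + 4)^5, so the eigenvalues are -4 (algebraic multiplicity 5).

For λ = -4: rank(A + 4I) = 1, rank((A + 4I)^2) = 0. The eigenspace has dimension 5 - 1 = 4, so there are 4 Jordan blocks; the rank sequence gives block sizes [2, 1, 1, 1].

Assembling the blocks gives the Jordan form J above.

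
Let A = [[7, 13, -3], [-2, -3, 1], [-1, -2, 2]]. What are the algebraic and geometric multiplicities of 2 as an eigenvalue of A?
The characteristic polynomial is (x - 2)^3, so the factor x - 2 appears with exponent 3: the algebraic multiplicity is 3.

rank(A - 2I) = 2, so the eigenspace has dimension 3 - 2 = 1: the geometric multiplicity is 1.

Since 1 < 3, A is not diagonalizable.

algebraic multiplicity 3, geometric multiplicity 1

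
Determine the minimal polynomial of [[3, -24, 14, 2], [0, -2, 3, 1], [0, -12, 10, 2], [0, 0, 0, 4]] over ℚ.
m_A(x) = (x - 4)^2(x - 3)

The characteristic polynomial factors as (x - 4)^3(x - 3). The minimal polynomial is ∏(x - λ)^{k_λ} where k_λ is the size of the largest Jordan block at λ.

For λ = 3: rank(A - 3I) = 3, and the largest Jordan block has size 1 (the smallest k with rank((A - 3I)^k) = rank((A - 3I)^(k+1))).
For λ = 4: rank(A - 4I) = 2, and the largest Jordan block has size 2 (the smallest k with rank((A - 4I)^k) = rank((A - 4I)^(k+1))).

So m_A(x) = (x - 4)^2(x - 3).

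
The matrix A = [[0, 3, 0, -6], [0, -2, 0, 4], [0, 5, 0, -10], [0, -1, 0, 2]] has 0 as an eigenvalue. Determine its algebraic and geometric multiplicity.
algebraic multiplicity 4, geometric multiplicity 3

The characteristic polynomial is x^4, so the factor x appears with exponent 4: the algebraic multiplicity is 4.

rank(A) = 1, so the eigenspace has dimension 4 - 1 = 3: the geometric multiplicity is 3.

Since 3 < 4, A is not diagonalizable.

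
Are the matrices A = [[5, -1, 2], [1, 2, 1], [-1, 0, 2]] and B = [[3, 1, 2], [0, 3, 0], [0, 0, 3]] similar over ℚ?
No.

Both have characteristic polynomial (x - 3)^3, but the minimal polynomial of A is (x - 3)^3 while the minimal polynomial of B is (x - 3)^2. The minimal polynomial is a similarity invariant, so A and B are not similar.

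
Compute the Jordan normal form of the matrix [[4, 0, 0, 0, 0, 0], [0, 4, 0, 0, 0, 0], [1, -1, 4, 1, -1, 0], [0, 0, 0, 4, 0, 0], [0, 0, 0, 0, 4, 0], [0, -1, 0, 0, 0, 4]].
The characteristic polynomial is det(xI - A) = (x - 4)^6, so the eigenvalues are 4 (algebraic multiplicity 6).

For λ = 4: rank(A - 4I) = 2, rank((A - 4I)^2) = 0. The eigenspace has dimension 6 - 2 = 4, so there are 4 Jordan blocks; the rank sequence gives block sizes [2, 2, 1, 1].

Assembling the blocks gives the Jordan form J above.

J = [[4, 1, 0, 0, 0, 0], [0, 4, 0, 0, 0, 0], [0, 0, 4, 1, 0, 0], [0, 0, 0, 4, 0, 0], [0, 0, 0, 0, 4, 0], [0, 0, 0, 0, 0, 4]]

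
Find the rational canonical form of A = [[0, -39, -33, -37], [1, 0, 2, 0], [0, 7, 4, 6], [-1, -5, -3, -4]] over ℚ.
The invariant factors of A (the non-unit diagonal entries of the Smith normal form of xI - A over ℚ[x]) are (x^2 - 5)^2, each dividing the next. The characteristic polynomial is their product, (x^2 - 5)^2.

The rational canonical form is the block-diagonal matrix of companion matrices C(f_i):
R = [[0, 0, 0, -25], [1, 0, 0, 0], [0, 1, 0, 10], [0, 0, 1, 0]].

Note the characteristic polynomial does not split into linear factors over ℚ, so A has no Jordan form over ℚ; the rational canonical form exists over any field.

R = [[0, 0, 0, -25], [1, 0, 0, 0], [0, 1, 0, 10], [0, 0, 1, 0]]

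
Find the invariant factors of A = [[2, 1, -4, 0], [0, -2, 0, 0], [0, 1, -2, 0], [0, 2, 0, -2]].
x + 2, (x - 2)(x + 2)^2

The Jordan structure of A has elementary divisors (x + 2)^2, (x + 2), (x - 2). Arranging the block sizes at each eigenvalue in decreasing order and taking row products gives the invariant factors.

Invariant factors (smallest first, each dividing the next): x + 2, (x - 2)(x + 2)^2.

Check: the last factor (x - 2)(x + 2)^2 is the minimal polynomial, and the product (x - 2)(x + 2)^3 is the characteristic polynomial.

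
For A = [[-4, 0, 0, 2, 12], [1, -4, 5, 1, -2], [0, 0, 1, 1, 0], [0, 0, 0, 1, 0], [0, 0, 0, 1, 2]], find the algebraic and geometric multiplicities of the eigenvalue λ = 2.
The characteristic polynomial is (x - 2)(x - 1)^2(x + 4)^2, so the factor x - 2 appears with exponent 1: the algebraic multiplicity is 1.

rank(A - 2I) = 4, so the eigenspace has dimension 5 - 4 = 1: the geometric multiplicity is 1.

algebraic multiplicity 1, geometric multiplicity 1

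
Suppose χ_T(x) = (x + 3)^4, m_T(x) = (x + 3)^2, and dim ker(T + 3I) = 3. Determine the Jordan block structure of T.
λ = -3: algebraic multiplicity 4 (exponent in χ_T), largest block size 2 (exponent in m_T), 3 blocks (geometric multiplicity). These force block sizes [2, 1, 1].

Jordan blocks: (-3, 2), (-3, 1), (-3, 1)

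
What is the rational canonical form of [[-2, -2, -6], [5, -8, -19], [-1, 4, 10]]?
R = [[0, 0, -2], [1, 0, 4], [0, 1, 0]]

The invariant factors of A (the non-unit diagonal entries of the Smith normal form of xI - A over ℚ[x]) are x^3 - 4x + 2, each dividing the next. The characteristic polynomial is their product, x^3 - 4x + 2.

The rational canonical form is the block-diagonal matrix of companion matrices C(f_i):
R = [[0, 0, -2], [1, 0, 4], [0, 1, 0]].

Note the characteristic polynomial does not split into linear factors over ℚ, so A has no Jordan form over ℚ; the rational canonical form exists over any field.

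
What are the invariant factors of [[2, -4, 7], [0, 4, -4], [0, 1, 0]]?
The Jordan structure of A has elementary divisors (x - 2)^3. Arranging the block sizes at each eigenvalue in decreasing order and taking row products gives the invariant factors.

Invariant factors (smallest first, each dividing the next): (x - 2)^3.

Check: the last factor (x - 2)^3 is the minimal polynomial, and the product (x - 2)^3 is the characteristic polynomial.

(x - 2)^3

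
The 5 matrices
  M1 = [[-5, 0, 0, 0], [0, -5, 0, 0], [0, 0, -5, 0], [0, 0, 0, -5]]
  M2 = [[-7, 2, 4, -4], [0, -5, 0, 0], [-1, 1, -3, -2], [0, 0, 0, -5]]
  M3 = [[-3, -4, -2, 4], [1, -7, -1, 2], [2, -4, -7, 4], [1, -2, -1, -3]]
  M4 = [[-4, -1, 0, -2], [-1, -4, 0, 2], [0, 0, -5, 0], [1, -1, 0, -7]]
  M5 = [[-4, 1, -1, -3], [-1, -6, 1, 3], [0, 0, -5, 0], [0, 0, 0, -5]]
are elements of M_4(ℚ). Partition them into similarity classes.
Characteristic polynomials: χ_{M1} = (x + 5)^4, χ_{M2} = (x + 5)^4, χ_{M3} = (x + 5)^4, χ_{M4} = (x + 5)^4, χ_{M5} = (x + 5)^4.

{M1}: invariant factors x + 5, x + 5, x + 5, x + 5.

{M2, M3, M4, M5}: invariant factors x + 5, x + 5, (x + 5)^2.

Matrices are similar if and only if their invariant-factor lists agree; the partition into similarity classes is {M1}, {M2, M3, M4, M5}.

2 classes: {M1}, {M2, M3, M4, M5}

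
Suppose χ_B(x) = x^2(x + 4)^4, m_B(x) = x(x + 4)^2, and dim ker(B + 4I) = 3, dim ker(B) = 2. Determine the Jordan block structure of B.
λ = -4: algebraic multiplicity 4 (exponent in χ_B), largest block size 2 (exponent in m_B), 3 blocks (geometric multiplicity). These force block sizes [2, 1, 1].
λ = 0: algebraic multiplicity 2 (exponent in χ_B), largest block size 1 (exponent in m_B), 2 blocks (geometric multiplicity). These force block sizes [1, 1].

Jordan blocks: (-4, 2), (-4, 1), (-4, 1), (0, 1), (0, 1)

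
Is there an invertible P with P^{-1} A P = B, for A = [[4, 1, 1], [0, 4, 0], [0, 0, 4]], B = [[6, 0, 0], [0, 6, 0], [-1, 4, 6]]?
trace(A) = 12 but trace(B) = 18. The trace is a similarity invariant, so A and B are not similar.

No.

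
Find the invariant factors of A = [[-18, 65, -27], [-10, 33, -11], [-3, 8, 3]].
(x - 6)^3

The Jordan structure of A has elementary divisors (x - 6)^3. Arranging the block sizes at each eigenvalue in decreasing order and taking row products gives the invariant factors.

Invariant factors (smallest first, each dividing the next): (x - 6)^3.

Check: the last factor (x - 6)^3 is the minimal polynomial, and the product (x - 6)^3 is the characteristic polynomial.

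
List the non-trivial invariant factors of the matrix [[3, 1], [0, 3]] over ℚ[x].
The Jordan structure of A has elementary divisors (x - 3)^2. Arranging the block sizes at each eigenvalue in decreasing order and taking row products gives the invariant factors.

Invariant factors (smallest first, each dividing the next): (x - 3)^2.

Check: the last factor (x - 3)^2 is the minimal polynomial, and the product (x - 3)^2 is the characteristic polynomial.

(x - 3)^2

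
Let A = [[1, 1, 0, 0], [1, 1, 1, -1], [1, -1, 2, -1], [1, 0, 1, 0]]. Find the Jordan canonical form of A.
The characteristic polynomial is det(xI - A) = (x - 1)^4, so the eigenvalues are 1 (algebraic multiplicity 4).

For λ = 1: rank(A - I) = 2, rank((A - I)^2) = 1, rank((A - I)^3) = 0. The eigenspace has dimension 4 - 2 = 2, so there are 2 Jordan blocks; the rank sequence gives block sizes [3, 1].

Assembling the blocks gives the Jordan form J above.

J = [[1, 1, 0, 0], [0, 1, 1, 0], [0, 0, 1, 0], [0, 0, 0, 1]]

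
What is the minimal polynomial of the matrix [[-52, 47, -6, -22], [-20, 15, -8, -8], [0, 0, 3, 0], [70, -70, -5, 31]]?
m_A(x) = (x - 3)^2(x + 4)(x + 5)

The characteristic polynomial factors as (x - 3)^2(x + 4)(x + 5). The minimal polynomial is ∏(x - λ)^{k_λ} where k_λ is the size of the largest Jordan block at λ.

For λ = -5: rank(A + 5I) = 3, and the largest Jordan block has size 1 (the smallest k with rank((A + 5I)^k) = rank((A + 5I)^(k+1))).
For λ = -4: rank(A + 4I) = 3, and the largest Jordan block has size 1 (the smallest k with rank((A + 4I)^k) = rank((A + 4I)^(k+1))).
For λ = 3: rank(A - 3I) = 3, and the largest Jordan block has size 2 (the smallest k with rank((A - 3I)^k) = rank((A - 3I)^(k+1))).

So m_A(x) = (x - 3)^2(x + 4)(x + 5).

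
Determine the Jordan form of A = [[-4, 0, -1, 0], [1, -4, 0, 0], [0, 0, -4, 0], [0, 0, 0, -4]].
J = [[-4, 1, 0, 0], [0, -4, 1, 0], [0, 0, -4, 0], [0, 0, 0, -4]]

The characteristic polynomial is det(xI - A) = (x + 4)^4, so the eigenvalues are -4 (algebraic multiplicity 4).

For λ = -4: rank(A + 4I) = 2, rank((A + 4I)^2) = 1, rank((A + 4I)^3) = 0. The eigenspace has dimension 4 - 2 = 2, so there are 2 Jordan blocks; the rank sequence gives block sizes [3, 1].

Assembling the blocks gives the Jordan form J above.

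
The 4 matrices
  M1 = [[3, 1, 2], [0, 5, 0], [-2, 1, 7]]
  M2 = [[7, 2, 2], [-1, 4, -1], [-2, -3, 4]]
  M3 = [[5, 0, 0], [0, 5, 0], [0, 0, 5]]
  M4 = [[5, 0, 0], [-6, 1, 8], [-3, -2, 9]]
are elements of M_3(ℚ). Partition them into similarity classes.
Characteristic polynomials: χ_{M1} = (x - 5)^3, χ_{M2} = (x - 5)^3, χ_{M3} = (x - 5)^3, χ_{M4} = (x - 5)^3.

{M1, M4}: invariant factors x - 5, (x - 5)^2.

{M2}: invariant factors (x - 5)^3.

{M3}: invariant factors x - 5, x - 5, x - 5.

Matrices are similar if and only if their invariant-factor lists agree; the partition into similarity classes is {M1, M4}, {M2}, {M3}.

3 classes: {M1, M4}, {M2}, {M3}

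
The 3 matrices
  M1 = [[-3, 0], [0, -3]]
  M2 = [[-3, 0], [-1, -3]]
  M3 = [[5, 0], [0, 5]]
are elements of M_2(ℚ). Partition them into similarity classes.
3 classes: {M1}, {M2}, {M3}

Characteristic polynomials: χ_{M1} = (x + 3)^2, χ_{M2} = (x + 3)^2, χ_{M3} = (x - 5)^2.

{M1}: invariant factors x + 3, x + 3.

{M2}: invariant factors (x + 3)^2.

{M3}: invariant factors x - 5, x - 5.

Matrices are similar if and only if their invariant-factor lists agree; the partition into similarity classes is {M1}, {M2}, {M3}.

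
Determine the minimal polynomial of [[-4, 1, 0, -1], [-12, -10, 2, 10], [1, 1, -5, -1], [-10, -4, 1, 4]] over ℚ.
m_A(x) = x(x + 5)^3

The characteristic polynomial factors as x(x + 5)^3. The minimal polynomial is ∏(x - λ)^{k_λ} where k_λ is the size of the largest Jordan block at λ.

For λ = -5: rank(A + 5I) = 3, and the largest Jordan block has size 3 (the smallest k with rank((A + 5I)^k) = rank((A + 5I)^(k+1))).
For λ = 0: rank(A) = 3, and the largest Jordan block has size 1 (the smallest k with rank(A^k) = rank(A^(k+1))).

So m_A(x) = x(x + 5)^3.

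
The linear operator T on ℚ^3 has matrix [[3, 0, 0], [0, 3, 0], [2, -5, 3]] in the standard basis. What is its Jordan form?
The characteristic polynomial is det(xI - A) = (x - 3)^3, so the eigenvalues are 3 (algebraic multiplicity 3).

For λ = 3: rank(A - 3I) = 1, rank((A - 3I)^2) = 0. The eigenspace has dimension 3 - 1 = 2, so there are 2 Jordan blocks; the rank sequence gives block sizes [2, 1].

Assembling the blocks gives the Jordan form J above.

J = [[3, 1, 0], [0, 3, 0], [0, 0, 3]]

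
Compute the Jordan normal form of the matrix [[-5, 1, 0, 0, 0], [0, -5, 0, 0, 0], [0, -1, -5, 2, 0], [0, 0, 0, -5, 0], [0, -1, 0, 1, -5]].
J = [[-5, 1, 0, 0, 0], [0, -5, 0, 0, 0], [0, 0, -5, 1, 0], [0, 0, 0, -5, 0], [0, 0, 0, 0, -5]]

The characteristic polynomial is det(xI - A) = (x + 5)^5, so the eigenvalues are -5 (algebraic multiplicity 5).

For λ = -5: rank(A + 5I) = 2, rank((A + 5I)^2) = 0. The eigenspace has dimension 5 - 2 = 3, so there are 3 Jordan blocks; the rank sequence gives block sizes [2, 2, 1].

Assembling the blocks gives the Jordan form J above.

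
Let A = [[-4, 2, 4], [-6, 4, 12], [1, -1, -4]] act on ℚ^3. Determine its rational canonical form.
R = [[-2, 0, 0], [0, 0, 0], [0, 1, -2]]

The invariant factors of A (the non-unit diagonal entries of the Smith normal form of xI - A over ℚ[x]) are x + 2, x(x + 2), each dividing the next. The characteristic polynomial is their product, x(x + 2)^2.

The rational canonical form is the block-diagonal matrix of companion matrices C(f_i):
R = [[-2, 0, 0], [0, 0, 0], [0, 1, -2]].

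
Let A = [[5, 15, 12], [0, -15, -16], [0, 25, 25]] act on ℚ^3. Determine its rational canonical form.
R = [[5, 0, 0], [0, 0, -25], [0, 1, 10]]

The invariant factors of A (the non-unit diagonal entries of the Smith normal form of xI - A over ℚ[x]) are x - 5, (x - 5)^2, each dividing the next. The characteristic polynomial is their product, (x - 5)^3.

The rational canonical form is the block-diagonal matrix of companion matrices C(f_i):
R = [[5, 0, 0], [0, 0, -25], [0, 1, 10]].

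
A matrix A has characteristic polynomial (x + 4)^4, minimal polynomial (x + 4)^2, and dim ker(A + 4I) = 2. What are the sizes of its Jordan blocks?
λ = -4: algebraic multiplicity 4 (exponent in χ_A), largest block size 2 (exponent in m_A), 2 blocks (geometric multiplicity). These force block sizes [2, 2].

Jordan blocks: (-4, 2), (-4, 2)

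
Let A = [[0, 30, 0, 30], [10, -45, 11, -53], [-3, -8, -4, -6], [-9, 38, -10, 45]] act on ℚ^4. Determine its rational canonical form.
The invariant factors of A (the non-unit diagonal entries of the Smith normal form of xI - A over ℚ[x]) are (x + 1)(x + 5)(x^2 - 2x - 6), each dividing the next. The characteristic polynomial is their product, (x + 1)(x + 5)(x^2 - 2x - 6).

The rational canonical form is the block-diagonal matrix of companion matrices C(f_i):
R = [[0, 0, 0, 30], [1, 0, 0, 46], [0, 1, 0, 13], [0, 0, 1, -4]].

Note the characteristic polynomial does not split into linear factors over ℚ, so A has no Jordan form over ℚ; the rational canonical form exists over any field.

R = [[0, 0, 0, 30], [1, 0, 0, 46], [0, 1, 0, 13], [0, 0, 1, -4]]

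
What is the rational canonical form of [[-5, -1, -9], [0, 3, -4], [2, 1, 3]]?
R = [[0, 0, -3], [1, 0, -1], [0, 1, 1]]

The invariant factors of A (the non-unit diagonal entries of the Smith normal form of xI - A over ℚ[x]) are (x + 1)(x^2 - 2x + 3), each dividing the next. The characteristic polynomial is their product, (x + 1)(x^2 - 2x + 3).

The rational canonical form is the block-diagonal matrix of companion matrices C(f_i):
R = [[0, 0, -3], [1, 0, -1], [0, 1, 1]].

Note the characteristic polynomial does not split into linear factors over ℚ, so A has no Jordan form over ℚ; the rational canonical form exists over any field.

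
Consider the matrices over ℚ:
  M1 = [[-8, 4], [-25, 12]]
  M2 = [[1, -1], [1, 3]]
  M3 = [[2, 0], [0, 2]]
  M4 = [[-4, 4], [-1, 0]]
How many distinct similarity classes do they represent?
Characteristic polynomials: χ_{M1} = (x - 2)^2, χ_{M2} = (x - 2)^2, χ_{M3} = (x - 2)^2, χ_{M4} = (x + 2)^2.

{M1, M2}: invariant factors (x - 2)^2.

{M3}: invariant factors x - 2, x - 2.

{M4}: invariant factors (x + 2)^2.

Matrices are similar if and only if their invariant-factor lists agree; the partition into similarity classes is {M1, M2}, {M3}, {M4}.

3 classes: {M1, M2}, {M3}, {M4}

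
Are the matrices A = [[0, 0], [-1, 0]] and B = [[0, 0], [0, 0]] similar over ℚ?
Both have characteristic polynomial x^2, but the minimal polynomial of A is x^2 while the minimal polynomial of B is x. The minimal polynomial is a similarity invariant, so A and B are not similar.

No.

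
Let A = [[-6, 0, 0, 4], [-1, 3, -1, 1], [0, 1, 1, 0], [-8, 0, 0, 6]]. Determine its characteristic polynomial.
xI - A = [[x + 6, 0, 0, -4], [1, x - 3, 1, -1], [0, -1, x - 1, 0], [8, 0, 0, x - 6]].

Expanding det(xI - A) along the first row:
det(xI - A) = + (x + 6)·det([[x - 3, 1, -1], [-1, x - 1, 0], [0, 0, x - 6]]) - (0)·det([[1, 1, -1], [0, x - 1, 0], [8, 0, x - 6]]) + (0)·det([[1, x - 3, -1], [0, -1, 0], [8, 0, x - 6]]) - (-4)·det([[1, x - 3, 1], [0, -1, x - 1], [8, 0, 0]]).

Evaluating gives χ_A(x) = x^4 - 4x^3 + 16x - 16 = (x - 2)^3(x + 2).

χ_A(x) = (x - 2)^3(x + 2)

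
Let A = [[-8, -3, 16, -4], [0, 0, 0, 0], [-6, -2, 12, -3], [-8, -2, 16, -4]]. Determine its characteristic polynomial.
χ_A(x) = x^4

xI - A = [[x + 8, 3, -16, 4], [0, x, 0, 0], [6, 2, x - 12, 3], [8, 2, -16, x + 4]].

Expanding det(xI - A) along the first row:
det(xI - A) = + (x + 8)·det([[x, 0, 0], [2, x - 12, 3], [2, -16, x + 4]]) - (3)·det([[0, 0, 0], [6, x - 12, 3], [8, -16, x + 4]]) + (-16)·det([[0, x, 0], [6, 2, 3], [8, 2, x + 4]]) - (4)·det([[0, x, 0], [6, 2, x - 12], [8, 2, -16]]).

Evaluating gives χ_A(x) = x^4.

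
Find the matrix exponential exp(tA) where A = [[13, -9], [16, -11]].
A has Jordan form J = [[1, 1], [0, 1]] with A = PJP^{-1}, so e^{tA} = P e^{tJ} P^{-1}.

For a Jordan block J_k(λ), e^{tJ_k(λ)} = e^{λt} · (I + tN + t^2 N^2/2! + ... + t^{k-1} N^{k-1}/(k-1)!) where N is the nilpotent superdiagonal part.

Assembling the blocks and conjugating back gives the entries of e^{tA} as shown above.

e^{tA} = [[(12*t + 1)*e^{t}, -9*t*e^{t}], [16*t*e^{t}, (1 - 12*t)*e^{t}]]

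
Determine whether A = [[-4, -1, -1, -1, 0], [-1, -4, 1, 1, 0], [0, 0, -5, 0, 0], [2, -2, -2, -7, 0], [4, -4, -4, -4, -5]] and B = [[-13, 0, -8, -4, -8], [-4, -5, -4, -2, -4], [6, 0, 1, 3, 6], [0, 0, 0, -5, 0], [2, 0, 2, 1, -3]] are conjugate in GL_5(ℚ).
Yes.

Two matrices over a field are similar if and only if they have the same invariant factors.

Both A and B have characteristic polynomial (x + 5)^5 and minimal polynomial (x + 5)^2. Computing further, both have invariant factors x + 5, x + 5, x + 5, (x + 5)^2. Hence A and B are similar.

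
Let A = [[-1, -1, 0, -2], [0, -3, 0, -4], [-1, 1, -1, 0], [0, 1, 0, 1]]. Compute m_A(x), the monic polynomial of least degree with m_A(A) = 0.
The characteristic polynomial factors as (x + 1)^4. The minimal polynomial is ∏(x - λ)^{k_λ} where k_λ is the size of the largest Jordan block at λ.

For λ = -1: rank(A + I) = 2, and the largest Jordan block has size 3 (the smallest k with rank((A + I)^k) = rank((A + I)^(k+1))).

So m_A(x) = (x + 1)^3.

m_A(x) = (x + 1)^3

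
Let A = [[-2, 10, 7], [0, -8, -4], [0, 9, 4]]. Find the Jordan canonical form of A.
J = [[-2, 1, 0], [0, -2, 1], [0, 0, -2]]

The characteristic polynomial is det(xI - A) = (x + 2)^3, so the eigenvalues are -2 (algebraic multiplicity 3).

For λ = -2: rank(A + 2I) = 2, rank((A + 2I)^2) = 1, rank((A + 2I)^3) = 0. The eigenspace has dimension 3 - 2 = 1, so there is 1 Jordan block; the rank sequence gives block sizes [3].

Assembling the blocks gives the Jordan form J above.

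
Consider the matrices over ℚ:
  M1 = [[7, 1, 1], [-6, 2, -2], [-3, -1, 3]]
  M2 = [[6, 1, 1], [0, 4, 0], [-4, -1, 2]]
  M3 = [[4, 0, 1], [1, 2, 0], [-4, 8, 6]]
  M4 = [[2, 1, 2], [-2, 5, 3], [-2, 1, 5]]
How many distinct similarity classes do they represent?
2 classes: {M1}, {M2, M3, M4}

Characteristic polynomials: χ_{M1} = (x - 4)^3, χ_{M2} = (x - 4)^3, χ_{M3} = (x - 4)^3, χ_{M4} = (x - 4)^3.

{M1}: invariant factors x - 4, (x - 4)^2.

{M2, M3, M4}: invariant factors (x - 4)^3.

Matrices are similar if and only if their invariant-factor lists agree; the partition into similarity classes is {M1}, {M2, M3, M4}.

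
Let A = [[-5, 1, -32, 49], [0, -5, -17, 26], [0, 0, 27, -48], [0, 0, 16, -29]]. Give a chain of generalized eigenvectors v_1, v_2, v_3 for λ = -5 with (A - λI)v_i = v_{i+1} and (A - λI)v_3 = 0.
v_1 = [[-1, -1, 3, 2]]^T, v_2 = [[1, 1, 0, 0]]^T, v_3 = [[1, 0, 0, 0]]^T

We seek v_1 ∈ ker((A + 5I)^3) \ ker((A + 5I)^2), then set v_{i+1} = (A + 5I) v_i.

One such chain is v_1 = [[-1, -1, 3, 2]]^T, v_2 = [[1, 1, 0, 0]]^T, v_3 = [[1, 0, 0, 0]]^T. Check: (A + 5I) v_3 = [[0, 0, 0, 0]]^T = 0.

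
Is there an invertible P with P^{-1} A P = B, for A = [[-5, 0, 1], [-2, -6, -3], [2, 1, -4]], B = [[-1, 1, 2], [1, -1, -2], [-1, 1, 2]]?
No.

trace(A) = -15 but trace(B) = 0. The trace is a similarity invariant, so A and B are not similar.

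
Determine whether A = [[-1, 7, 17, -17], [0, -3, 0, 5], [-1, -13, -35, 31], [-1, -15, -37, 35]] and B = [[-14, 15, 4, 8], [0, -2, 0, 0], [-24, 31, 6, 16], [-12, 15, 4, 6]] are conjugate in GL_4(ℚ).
No.

Both have characteristic polynomial (x - 2)(x + 2)^3, but the minimal polynomial of A is (x - 2)(x + 2)^3 while the minimal polynomial of B is (x - 2)(x + 2)^2. The minimal polynomial is a similarity invariant, so A and B are not similar.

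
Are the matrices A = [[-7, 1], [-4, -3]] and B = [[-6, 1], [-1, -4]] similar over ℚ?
Yes.

Two matrices over a field are similar if and only if they have the same invariant factors.

Both A and B have characteristic polynomial (x + 5)^2 and minimal polynomial (x + 5)^2. Computing further, both have invariant factors (x + 5)^2. Hence A and B are similar.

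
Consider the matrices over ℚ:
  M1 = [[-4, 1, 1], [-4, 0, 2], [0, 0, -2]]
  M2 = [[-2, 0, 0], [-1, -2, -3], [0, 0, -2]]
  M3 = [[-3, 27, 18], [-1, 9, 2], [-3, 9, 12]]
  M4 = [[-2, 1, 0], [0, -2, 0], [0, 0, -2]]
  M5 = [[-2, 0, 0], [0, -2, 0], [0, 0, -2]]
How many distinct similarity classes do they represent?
Characteristic polynomials: χ_{M1} = (x + 2)^3, χ_{M2} = (x + 2)^3, χ_{M3} = (x - 6)^3, χ_{M4} = (x + 2)^3, χ_{M5} = (x + 2)^3.

{M1, M2, M4}: invariant factors x + 2, (x + 2)^2.

{M3}: invariant factors x - 6, (x - 6)^2.

{M5}: invariant factors x + 2, x + 2, x + 2.

Matrices are similar if and only if their invariant-factor lists agree; the partition into similarity classes is {M1, M2, M4}, {M3}, {M5}.

3 classes: {M1, M2, M4}, {M3}, {M5}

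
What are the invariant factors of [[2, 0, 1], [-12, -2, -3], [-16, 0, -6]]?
x + 2, (x + 2)^2

The Jordan structure of A has elementary divisors (x + 2)^2, (x + 2). Arranging the block sizes at each eigenvalue in decreasing order and taking row products gives the invariant factors.

Invariant factors (smallest first, each dividing the next): x + 2, (x + 2)^2.

Check: the last factor (x + 2)^2 is the minimal polynomial, and the product (x + 2)^3 is the characteristic polynomial.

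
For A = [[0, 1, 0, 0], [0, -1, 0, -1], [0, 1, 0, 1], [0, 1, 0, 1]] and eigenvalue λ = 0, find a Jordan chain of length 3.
We seek v_1 ∈ ker(A^3) \ ker(A^2), then set v_{i+1} = A v_i.

One such chain is v_1 = [[-1, 0, 2, -1]]^T, v_2 = [[0, 1, -1, -1]]^T, v_3 = [[1, 0, 0, 0]]^T. Check: A v_3 = [[0, 0, 0, 0]]^T = 0.

v_1 = [[-1, 0, 2, -1]]^T, v_2 = [[0, 1, -1, -1]]^T, v_3 = [[1, 0, 0, 0]]^T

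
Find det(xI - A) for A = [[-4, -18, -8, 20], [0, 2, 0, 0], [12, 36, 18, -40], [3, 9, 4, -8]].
χ_A(x) = (x - 2)^4

xI - A = [[x + 4, 18, 8, -20], [0, x - 2, 0, 0], [-12, -36, x - 18, 40], [-3, -9, -4, x + 8]].

Expanding det(xI - A) along the first row:
det(xI - A) = + (x + 4)·det([[x - 2, 0, 0], [-36, x - 18, 40], [-9, -4, x + 8]]) - (18)·det([[0, 0, 0], [-12, x - 18, 40], [-3, -4, x + 8]]) + (8)·det([[0, x - 2, 0], [-12, -36, 40], [-3, -9, x + 8]]) - (-20)·det([[0, x - 2, 0], [-12, -36, x - 18], [-3, -9, -4]]).

Evaluating gives χ_A(x) = x^4 - 8x^3 + 24x^2 - 32x + 16 = (x - 2)^4.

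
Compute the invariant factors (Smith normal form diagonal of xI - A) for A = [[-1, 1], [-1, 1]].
x^2

The Jordan structure of A has elementary divisors x^2. Arranging the block sizes at each eigenvalue in decreasing order and taking row products gives the invariant factors.

Invariant factors (smallest first, each dividing the next): x^2.

Check: the last factor x^2 is the minimal polynomial, and the product x^2 is the characteristic polynomial.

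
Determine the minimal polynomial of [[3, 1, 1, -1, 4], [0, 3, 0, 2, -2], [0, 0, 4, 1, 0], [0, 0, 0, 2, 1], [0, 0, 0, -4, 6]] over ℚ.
m_A(x) = (x - 4)^3(x - 3)^2

The characteristic polynomial factors as (x - 4)^3(x - 3)^2. The minimal polynomial is ∏(x - λ)^{k_λ} where k_λ is the size of the largest Jordan block at λ.

For λ = 3: rank(A - 3I) = 4, and the largest Jordan block has size 2 (the smallest k with rank((A - 3I)^k) = rank((A - 3I)^(k+1))).
For λ = 4: rank(A - 4I) = 4, and the largest Jordan block has size 3 (the smallest k with rank((A - 4I)^k) = rank((A - 4I)^(k+1))).

So m_A(x) = (x - 4)^3(x - 3)^2.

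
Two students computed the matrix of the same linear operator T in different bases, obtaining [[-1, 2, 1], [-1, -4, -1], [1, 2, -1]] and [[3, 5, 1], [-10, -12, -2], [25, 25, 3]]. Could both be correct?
Yes.

Two matrices over a field are similar if and only if they have the same invariant factors.

Both A and B have characteristic polynomial (x + 2)^3 and minimal polynomial (x + 2)^2. Computing further, both have invariant factors x + 2, (x + 2)^2. Hence A and B are similar.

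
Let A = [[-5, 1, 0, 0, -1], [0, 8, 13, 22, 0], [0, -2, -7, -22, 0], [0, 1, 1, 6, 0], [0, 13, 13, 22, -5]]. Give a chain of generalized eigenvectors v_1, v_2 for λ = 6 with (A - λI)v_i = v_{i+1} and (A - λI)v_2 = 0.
We seek v_1 ∈ ker((A - 6I)^2) \ ker(A - 6I), then set v_{i+1} = (A - 6I) v_i.

One such chain is v_1 = [[0, 1, 0, 0, 1]]^T, v_2 = [[0, 2, -2, 1, 2]]^T. Check: (A - 6I) v_2 = [[0, 0, 0, 0, 0]]^T = 0.

v_1 = [[0, 1, 0, 0, 1]]^T, v_2 = [[0, 2, -2, 1, 2]]^T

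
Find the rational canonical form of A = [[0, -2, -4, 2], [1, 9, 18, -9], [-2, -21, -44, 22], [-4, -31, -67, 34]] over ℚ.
The invariant factors of A (the non-unit diagonal entries of the Smith normal form of xI - A over ℚ[x]) are (x - 2)(x - 1)(x^2 + 4x - 1), each dividing the next. The characteristic polynomial is their product, (x - 2)(x - 1)(x^2 + 4x - 1).

The rational canonical form is the block-diagonal matrix of companion matrices C(f_i):
R = [[0, 0, 0, 2], [1, 0, 0, -11], [0, 1, 0, 11], [0, 0, 1, -1]].

Note the characteristic polynomial does not split into linear factors over ℚ, so A has no Jordan form over ℚ; the rational canonical form exists over any field.

R = [[0, 0, 0, 2], [1, 0, 0, -11], [0, 1, 0, 11], [0, 0, 1, -1]]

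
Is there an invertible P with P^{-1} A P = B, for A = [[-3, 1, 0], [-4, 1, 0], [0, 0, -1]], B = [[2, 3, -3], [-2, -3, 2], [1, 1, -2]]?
Yes.

Two matrices over a field are similar if and only if they have the same invariant factors.

Both A and B have characteristic polynomial (x + 1)^3 and minimal polynomial (x + 1)^2. Computing further, both have invariant factors x + 1, (x + 1)^2. Hence A and B are similar.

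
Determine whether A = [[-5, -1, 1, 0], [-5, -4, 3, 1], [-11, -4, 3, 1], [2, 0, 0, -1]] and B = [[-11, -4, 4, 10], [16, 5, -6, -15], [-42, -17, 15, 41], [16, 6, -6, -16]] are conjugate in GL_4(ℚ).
Two matrices over a field are similar if and only if they have the same invariant factors.

Both A and B have characteristic polynomial (x + 1)^2(x + 2)(x + 3) and minimal polynomial (x + 1)^2(x + 2)(x + 3). Computing further, both have invariant factors (x + 1)^2(x + 2)(x + 3). Hence A and B are similar.

Yes.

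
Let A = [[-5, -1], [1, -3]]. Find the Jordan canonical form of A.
The characteristic polynomial is det(xI - A) = (x + 4)^2, so the eigenvalues are -4 (algebraic multiplicity 2).

For λ = -4: rank(A + 4I) = 1, rank((A + 4I)^2) = 0. The eigenspace has dimension 2 - 1 = 1, so there is 1 Jordan block; the rank sequence gives block sizes [2].

Assembling the blocks gives the Jordan form J above.

J = [[-4, 1], [0, -4]]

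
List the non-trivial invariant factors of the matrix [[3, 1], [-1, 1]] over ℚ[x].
(x - 2)^2

The Jordan structure of A has elementary divisors (x - 2)^2. Arranging the block sizes at each eigenvalue in decreasing order and taking row products gives the invariant factors.

Invariant factors (smallest first, each dividing the next): (x - 2)^2.

Check: the last factor (x - 2)^2 is the minimal polynomial, and the product (x - 2)^2 is the characteristic polynomial.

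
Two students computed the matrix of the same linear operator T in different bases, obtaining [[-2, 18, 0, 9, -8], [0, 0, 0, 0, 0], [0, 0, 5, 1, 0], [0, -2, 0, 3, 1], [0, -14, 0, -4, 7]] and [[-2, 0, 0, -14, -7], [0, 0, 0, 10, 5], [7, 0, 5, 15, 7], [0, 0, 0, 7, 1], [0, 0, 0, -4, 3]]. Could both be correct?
Two matrices over a field are similar if and only if they have the same invariant factors.

Both A and B have characteristic polynomial x(x - 5)^3(x + 2) and minimal polynomial x(x - 5)^3(x + 2). Computing further, both have invariant factors x(x - 5)^3(x + 2). Hence A and B are similar.

Yes.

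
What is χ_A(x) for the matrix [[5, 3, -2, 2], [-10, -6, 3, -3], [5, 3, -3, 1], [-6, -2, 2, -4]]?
xI - A = [[x - 5, -3, 2, -2], [10, x + 6, -3, 3], [-5, -3, x + 3, -1], [6, 2, -2, x + 4]].

Expanding det(xI - A) along the first row:
det(xI - A) = + (x - 5)·det([[x + 6, -3, 3], [-3, x + 3, -1], [2, -2, x + 4]]) - (-3)·det([[10, -3, 3], [-5, x + 3, -1], [6, -2, x + 4]]) + (2)·det([[10, x + 6, 3], [-5, -3, -1], [6, 2, x + 4]]) - (-2)·det([[10, x + 6, -3], [-5, -3, x + 3], [6, 2, -2]]).

Evaluating gives χ_A(x) = x^4 + 8x^3 + 24x^2 + 32x + 16 = (x + 2)^4.

χ_A(x) = (x + 2)^4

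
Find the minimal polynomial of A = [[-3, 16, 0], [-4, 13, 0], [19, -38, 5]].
The characteristic polynomial factors as (x - 5)^3. The minimal polynomial is ∏(x - λ)^{k_λ} where k_λ is the size of the largest Jordan block at λ.

For λ = 5: rank(A - 5I) = 1, and the largest Jordan block has size 2 (the smallest k with rank((A - 5I)^k) = rank((A - 5I)^(k+1))).

So m_A(x) = (x - 5)^2.

m_A(x) = (x - 5)^2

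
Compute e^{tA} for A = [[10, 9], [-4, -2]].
e^{tA} = [[(6*t + 1)*e^{4*t}, 9*t*e^{4*t}], [-4*t*e^{4*t}, (1 - 6*t)*e^{4*t}]]

A has Jordan form J = [[4, 1], [0, 4]] with A = PJP^{-1}, so e^{tA} = P e^{tJ} P^{-1}.

For a Jordan block J_k(λ), e^{tJ_k(λ)} = e^{λt} · (I + tN + t^2 N^2/2! + ... + t^{k-1} N^{k-1}/(k-1)!) where N is the nilpotent superdiagonal part.

Assembling the blocks and conjugating back gives the entries of e^{tA} as shown above.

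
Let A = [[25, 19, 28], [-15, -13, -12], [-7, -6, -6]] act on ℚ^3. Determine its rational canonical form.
The invariant factors of A (the non-unit diagonal entries of the Smith normal form of xI - A over ℚ[x]) are (x - 2)^3, each dividing the next. The characteristic polynomial is their product, (x - 2)^3.

The rational canonical form is the block-diagonal matrix of companion matrices C(f_i):
R = [[0, 0, 8], [1, 0, -12], [0, 1, 6]].

R = [[0, 0, 8], [1, 0, -12], [0, 1, 6]]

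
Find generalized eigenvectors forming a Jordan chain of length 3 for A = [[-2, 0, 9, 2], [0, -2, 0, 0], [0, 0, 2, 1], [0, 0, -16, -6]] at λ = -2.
v_1 = [[0, 0, 0, 1]]^T, v_2 = [[2, 0, 1, -4]]^T, v_3 = [[1, 0, 0, 0]]^T

We seek v_1 ∈ ker((A + 2I)^3) \ ker((A + 2I)^2), then set v_{i+1} = (A + 2I) v_i.

One such chain is v_1 = [[0, 0, 0, 1]]^T, v_2 = [[2, 0, 1, -4]]^T, v_3 = [[1, 0, 0, 0]]^T. Check: (A + 2I) v_3 = [[0, 0, 0, 0]]^T = 0.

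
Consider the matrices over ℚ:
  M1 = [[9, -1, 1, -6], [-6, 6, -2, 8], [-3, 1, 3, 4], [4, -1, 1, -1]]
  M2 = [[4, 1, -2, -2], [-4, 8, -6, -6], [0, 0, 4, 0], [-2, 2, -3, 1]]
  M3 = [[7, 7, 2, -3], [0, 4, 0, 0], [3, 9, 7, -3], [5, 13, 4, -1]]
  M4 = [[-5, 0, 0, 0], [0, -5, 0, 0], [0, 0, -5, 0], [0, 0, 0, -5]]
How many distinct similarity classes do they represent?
2 classes: {M1, M2, M3}, {M4}

Characteristic polynomials: χ_{M1} = (x - 5)(x - 4)^3, χ_{M2} = (x - 5)(x - 4)^3, χ_{M3} = (x - 5)(x - 4)^3, χ_{M4} = (x + 5)^4.

{M1, M2, M3}: invariant factors x - 4, (x - 5)(x - 4)^2.

{M4}: invariant factors x + 5, x + 5, x + 5, x + 5.

Matrices are similar if and only if their invariant-factor lists agree; the partition into similarity classes is {M1, M2, M3}, {M4}.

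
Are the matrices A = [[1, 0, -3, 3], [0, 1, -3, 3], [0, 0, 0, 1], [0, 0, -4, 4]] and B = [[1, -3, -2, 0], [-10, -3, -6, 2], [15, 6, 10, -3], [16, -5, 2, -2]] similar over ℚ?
No.

Both have characteristic polynomial (x - 2)^2(x - 1)^2, but the minimal polynomial of A is (x - 2)^2(x - 1) while the minimal polynomial of B is (x - 2)^2(x - 1)^2. The minimal polynomial is a similarity invariant, so A and B are not similar.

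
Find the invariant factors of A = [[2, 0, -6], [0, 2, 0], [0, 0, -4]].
The Jordan structure of A has elementary divisors (x + 4), (x - 2), (x - 2). Arranging the block sizes at each eigenvalue in decreasing order and taking row products gives the invariant factors.

Invariant factors (smallest first, each dividing the next): x - 2, (x - 2)(x + 4).

Check: the last factor (x - 2)(x + 4) is the minimal polynomial, and the product (x - 2)^2(x + 4) is the characteristic polynomial.

x - 2, (x - 2)(x + 4)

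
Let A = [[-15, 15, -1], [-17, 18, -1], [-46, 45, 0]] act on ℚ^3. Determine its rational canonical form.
The invariant factors of A (the non-unit diagonal entries of the Smith normal form of xI - A over ℚ[x]) are (x - 4)(x - 3)(x + 4), each dividing the next. The characteristic polynomial is their product, (x - 4)(x - 3)(x + 4).

The rational canonical form is the block-diagonal matrix of companion matrices C(f_i):
R = [[0, 0, -48], [1, 0, 16], [0, 1, 3]].

R = [[0, 0, -48], [1, 0, 16], [0, 1, 3]]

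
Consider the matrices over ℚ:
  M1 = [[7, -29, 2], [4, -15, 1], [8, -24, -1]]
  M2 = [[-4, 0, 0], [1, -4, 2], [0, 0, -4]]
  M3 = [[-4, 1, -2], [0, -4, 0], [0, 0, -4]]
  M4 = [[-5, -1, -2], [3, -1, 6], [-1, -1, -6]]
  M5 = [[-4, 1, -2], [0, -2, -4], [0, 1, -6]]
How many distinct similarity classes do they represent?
2 classes: {M1}, {M2, M3, M4, M5}

Characteristic polynomials: χ_{M1} = (x + 3)^3, χ_{M2} = (x + 4)^3, χ_{M3} = (x + 4)^3, χ_{M4} = (x + 4)^3, χ_{M5} = (x + 4)^3.

{M1}: invariant factors (x + 3)^3.

{M2, M3, M4, M5}: invariant factors x + 4, (x + 4)^2.

Matrices are similar if and only if their invariant-factor lists agree; the partition into similarity classes is {M1}, {M2, M3, M4, M5}.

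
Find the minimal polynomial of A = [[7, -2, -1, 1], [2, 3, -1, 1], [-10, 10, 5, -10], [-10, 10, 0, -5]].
The characteristic polynomial factors as (x - 5)^3(x + 5). The minimal polynomial is ∏(x - λ)^{k_λ} where k_λ is the size of the largest Jordan block at λ.

For λ = -5: rank(A + 5I) = 3, and the largest Jordan block has size 1 (the smallest k with rank((A + 5I)^k) = rank((A + 5I)^(k+1))).
For λ = 5: rank(A - 5I) = 2, and the largest Jordan block has size 2 (the smallest k with rank((A - 5I)^k) = rank((A - 5I)^(k+1))).

So m_A(x) = (x - 5)^2(x + 5).

m_A(x) = (x - 5)^2(x + 5)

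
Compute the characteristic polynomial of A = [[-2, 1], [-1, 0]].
xI - A = [[x + 2, -1], [1, x]].

Expanding det(xI - A) along the first row:
det(xI - A) = + (x + 2)·det([[x]]) - (-1)·det([[1]]).

Evaluating gives χ_A(x) = x^2 + 2x + 1 = (x + 1)^2.

χ_A(x) = (x + 1)^2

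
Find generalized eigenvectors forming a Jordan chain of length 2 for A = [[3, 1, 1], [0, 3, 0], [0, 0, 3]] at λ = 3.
v_1 = [[-1, 1, 0]]^T, v_2 = [[1, 0, 0]]^T

We seek v_1 ∈ ker((A - 3I)^2) \ ker(A - 3I), then set v_{i+1} = (A - 3I) v_i.

One such chain is v_1 = [[-1, 1, 0]]^T, v_2 = [[1, 0, 0]]^T. Check: (A - 3I) v_2 = [[0, 0, 0]]^T = 0.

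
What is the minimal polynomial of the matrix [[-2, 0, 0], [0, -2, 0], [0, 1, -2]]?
m_A(x) = (x + 2)^2

The characteristic polynomial factors as (x + 2)^3. The minimal polynomial is ∏(x - λ)^{k_λ} where k_λ is the size of the largest Jordan block at λ.

For λ = -2: rank(A + 2I) = 1, and the largest Jordan block has size 2 (the smallest k with rank((A + 2I)^k) = rank((A + 2I)^(k+1))).

So m_A(x) = (x + 2)^2.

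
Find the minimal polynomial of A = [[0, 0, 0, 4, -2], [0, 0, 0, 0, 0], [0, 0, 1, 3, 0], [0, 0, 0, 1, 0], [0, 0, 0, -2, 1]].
The characteristic polynomial factors as x^2(x - 1)^3. The minimal polynomial is ∏(x - λ)^{k_λ} where k_λ is the size of the largest Jordan block at λ.

For λ = 0: rank(A) = 3, and the largest Jordan block has size 1 (the smallest k with rank(A^k) = rank(A^(k+1))).
For λ = 1: rank(A - I) = 3, and the largest Jordan block has size 2 (the smallest k with rank((A - I)^k) = rank((A - I)^(k+1))).

So m_A(x) = x(x - 1)^2.

m_A(x) = x(x - 1)^2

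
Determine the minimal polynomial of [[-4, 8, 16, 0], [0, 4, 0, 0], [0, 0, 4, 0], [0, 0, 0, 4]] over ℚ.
The characteristic polynomial factors as (x - 4)^3(x + 4). The minimal polynomial is ∏(x - λ)^{k_λ} where k_λ is the size of the largest Jordan block at λ.

For λ = -4: rank(A + 4I) = 3, and the largest Jordan block has size 1 (the smallest k with rank((A + 4I)^k) = rank((A + 4I)^(k+1))).
For λ = 4: rank(A - 4I) = 1, and the largest Jordan block has size 1 (the smallest k with rank((A - 4I)^k) = rank((A - 4I)^(k+1))).

So m_A(x) = (x - 4)(x + 4).

m_A(x) = (x - 4)(x + 4)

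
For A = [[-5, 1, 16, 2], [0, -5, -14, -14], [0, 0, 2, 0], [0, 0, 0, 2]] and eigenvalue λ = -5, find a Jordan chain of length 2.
We seek v_1 ∈ ker((A + 5I)^2) \ ker(A + 5I), then set v_{i+1} = (A + 5I) v_i.

One such chain is v_1 = [[0, 1, 0, 0]]^T, v_2 = [[1, 0, 0, 0]]^T. Check: (A + 5I) v_2 = [[0, 0, 0, 0]]^T = 0.

v_1 = [[0, 1, 0, 0]]^T, v_2 = [[1, 0, 0, 0]]^T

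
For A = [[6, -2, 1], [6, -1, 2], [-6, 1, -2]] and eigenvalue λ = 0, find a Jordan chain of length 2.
v_1 = [[2, 4, -3]]^T, v_2 = [[1, 2, -2]]^T

We seek v_1 ∈ ker(A^2) \ ker(A), then set v_{i+1} = A v_i.

One such chain is v_1 = [[2, 4, -3]]^T, v_2 = [[1, 2, -2]]^T. Check: A v_2 = [[0, 0, 0]]^T = 0.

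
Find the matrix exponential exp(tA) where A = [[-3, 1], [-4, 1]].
A has Jordan form J = [[-1, 1], [0, -1]] with A = PJP^{-1}, so e^{tA} = P e^{tJ} P^{-1}.

For a Jordan block J_k(λ), e^{tJ_k(λ)} = e^{λt} · (I + tN + t^2 N^2/2! + ... + t^{k-1} N^{k-1}/(k-1)!) where N is the nilpotent superdiagonal part.

Assembling the blocks and conjugating back gives the entries of e^{tA} as shown above.

e^{tA} = [[(1 - 2*t)*e^{-t}, t*e^{-t}], [-4*t*e^{-t}, (2*t + 1)*e^{-t}]]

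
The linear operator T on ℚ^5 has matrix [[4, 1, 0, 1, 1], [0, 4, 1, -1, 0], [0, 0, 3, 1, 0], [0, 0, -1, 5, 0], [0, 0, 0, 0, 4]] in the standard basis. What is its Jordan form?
J = [[4, 1, 0, 0, 0], [0, 4, 0, 0, 0], [0, 0, 4, 1, 0], [0, 0, 0, 4, 0], [0, 0, 0, 0, 4]]

The characteristic polynomial is det(xI - A) = (x - 4)^5, so the eigenvalues are 4 (algebraic multiplicity 5).

For λ = 4: rank(A - 4I) = 2, rank((A - 4I)^2) = 0. The eigenspace has dimension 5 - 2 = 3, so there are 3 Jordan blocks; the rank sequence gives block sizes [2, 2, 1].

Assembling the blocks gives the Jordan form J above.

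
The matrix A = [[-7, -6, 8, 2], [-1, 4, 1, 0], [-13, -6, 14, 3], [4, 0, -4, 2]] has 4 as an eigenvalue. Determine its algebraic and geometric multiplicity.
The characteristic polynomial is (x - 4)^3(x - 1), so the factor x - 4 appears with exponent 3: the algebraic multiplicity is 3.

rank(A - 4I) = 3, so the eigenspace has dimension 4 - 3 = 1: the geometric multiplicity is 1.

Since 1 < 3, A is not diagonalizable.

algebraic multiplicity 3, geometric multiplicity 1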